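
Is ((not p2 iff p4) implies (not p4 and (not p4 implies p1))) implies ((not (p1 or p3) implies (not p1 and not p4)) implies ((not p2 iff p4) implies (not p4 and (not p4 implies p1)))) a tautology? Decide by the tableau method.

Assume the negation and expand:
Initial set: {not (((not p2 iff p4) implies (not p4 and (not p4 implies p1))) implies ((not (p1 or p3) implies (not p1 and not p4)) implies ((not p2 iff p4) implies (not p4 and (not p4 implies p1)))))}.
not (((not p2 iff p4) implies (not p4 and (not p4 implies p1))) implies ((not (p1 or p3) implies (not p1 and not p4)) implies ((not p2 iff p4) implies (not p4 and (not p4 implies p1))))): α-rule — add ((not p2 iff p4) implies (not p4 and (not p4 implies p1))), not ((not (p1 or p3) implies (not p1 and not p4)) implies ((not p2 iff p4) implies (not p4 and (not p4 implies p1)))).
not ((not (p1 or p3) implies (not p1 and not p4)) implies ((not p2 iff p4) implies (not p4 and (not p4 implies p1)))): α-rule — add (not (p1 or p3) implies (not p1 and not p4)), not ((not p2 iff p4) implies (not p4 and (not p4 implies p1))).
not ((not p2 iff p4) implies (not p4 and (not p4 implies p1))): α-rule — add (not p2 iff p4), not (not p4 and (not p4 implies p1)).
((not p2 iff p4) implies (not p4 and (not p4 implies p1))): β-rule — branch into not (not p2 iff p4)  //  (not p4 and (not p4 implies p1)).
  branch 1 (add not (not p2 iff p4)):
    (not (p1 or p3) implies (not p1 and not p4)): β-rule — branch into not not (p1 or p3)  //  (not p1 and not p4).
      branch 1.1 (add not not (p1 or p3)):
        (not p2 iff p4): β-rule — branch into not p2, p4  //  not not p2, not p4.
          branch 1.1.1 (add not p2, p4):
            not (not p4 and (not p4 implies p1)): β-rule — branch into not not p4  //  not (not p4 implies p1).
              branch 1.1.1.1 (add not not p4):
                not (not p2 iff p4): β-rule — branch into not p2, not p4  //  not not p2, p4.
                  branch 1.1.1.1.1 (add not p2, not p4):
                    × closes — contains both p4 and not p4.
                  branch 1.1.1.1.2 (add not not p2, p4):
                    × closes — contains both p2 and not p2.
              branch 1.1.1.2 (add not (not p4 implies p1)):
                not (not p4 implies p1): α-rule — add not p4, not p1.
                × closes — contains both p4 and not p4.
          branch 1.1.2 (add not not p2, not p4):
            not (not p4 and (not p4 implies p1)): β-rule — branch into not not p4  //  not (not p4 implies p1).
              branch 1.1.2.1 (add not not p4):
                × closes — contains both p4 and not p4.
              branch 1.1.2.2 (add not (not p4 implies p1)):
                not (not p4 implies p1): α-rule — add not p4, not p1.
                not (not p2 iff p4): β-rule — branch into not p2, not p4  //  not not p2, p4.
                  branch 1.1.2.2.1 (add not p2, not p4):
                    × closes — contains both p2 and not p2.
                  branch 1.1.2.2.2 (add not not p2, p4):
                    × closes — contains both p4 and not p4.
      branch 1.2 (add (not p1 and not p4)):
        (not p1 and not p4): α-rule — add not p1, not p4.
        (not p2 iff p4): β-rule — branch into not p2, p4  //  not not p2, not p4.
          branch 1.2.1 (add not p2, p4):
            × closes — contains both p4 and not p4.
          branch 1.2.2 (add not not p2, not p4):
            not (not p4 and (not p4 implies p1)): β-rule — branch into not not p4  //  not (not p4 implies p1).
              branch 1.2.2.1 (add not not p4):
                × closes — contains both p4 and not p4.
              branch 1.2.2.2 (add not (not p4 implies p1)):
                not (not p4 implies p1): α-rule — add not p4, not p1.
                not (not p2 iff p4): β-rule — branch into not p2, not p4  //  not not p2, p4.
                  branch 1.2.2.2.1 (add not p2, not p4):
                    × closes — contains both p2 and not p2.
                  branch 1.2.2.2.2 (add not not p2, p4):
                    × closes — contains both p4 and not p4.
  branch 2 (add (not p4 and (not p4 implies p1))):
    (not p4 and (not p4 implies p1)): α-rule — add not p4, (not p4 implies p1).
    (not (p1 or p3) implies (not p1 and not p4)): β-rule — branch into not not (p1 or p3)  //  (not p1 and not p4).
      branch 2.1 (add not not (p1 or p3)):
        (not p2 iff p4): β-rule — branch into not p2, p4  //  not not p2, not p4.
          branch 2.1.1 (add not p2, p4):
            × closes — contains both p4 and not p4.
          branch 2.1.2 (add not not p2, not p4):
            not (not p4 and (not p4 implies p1)): β-rule — branch into not not p4  //  not (not p4 implies p1).
              branch 2.1.2.1 (add not not p4):
                × closes — contains both p4 and not p4.
              branch 2.1.2.2 (add not (not p4 implies p1)):
                not (not p4 implies p1): α-rule — add not p4, not p1.
                (not p4 implies p1): β-rule — branch into not not p4  //  p1.
                  branch 2.1.2.2.1 (add not not p4):
                    × closes — contains both p4 and not p4.
                  branch 2.1.2.2.2 (add p1):
                    × closes — contains both p1 and not p1.
      branch 2.2 (add (not p1 and not p4)):
        (not p1 and not p4): α-rule — add not p1, not p4.
        (not p2 iff p4): β-rule — branch into not p2, p4  //  not not p2, not p4.
          branch 2.2.1 (add not p2, p4):
            × closes — contains both p4 and not p4.
          branch 2.2.2 (add not not p2, not p4):
            not (not p4 and (not p4 implies p1)): β-rule — branch into not not p4  //  not (not p4 implies p1).
              branch 2.2.2.1 (add not not p4):
                × closes — contains both p4 and not p4.
              branch 2.2.2.2 (add not (not p4 implies p1)):
                not (not p4 implies p1): α-rule — add not p4, not p1.
                (not p4 implies p1): β-rule — branch into not not p4  //  p1.
                  branch 2.2.2.2.1 (add not not p4):
                    × closes — contains both p4 and not p4.
                  branch 2.2.2.2.2 (add p1):
                    × closes — contains both p1 and not p1.
All 18 branches close.
Every branch closed, so the negation is unsatisfiable and the formula is valid.

Valid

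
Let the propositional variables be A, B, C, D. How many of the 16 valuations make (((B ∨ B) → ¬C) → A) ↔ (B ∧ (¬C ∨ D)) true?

Initial set: {T ((((B ∨ B) → ¬C) → A) ↔ (B ∧ (¬C ∨ D)))}.
T ((((B ∨ B) → ¬C) → A) ↔ (B ∧ (¬C ∨ D))): β-rule — branch into T (((B ∨ B) → ¬C) → A), T (B ∧ (¬C ∨ D))  //  F (((B ∨ B) → ¬C) → A), F (B ∧ (¬C ∨ D)).
  branch 1 (add T (((B ∨ B) → ¬C) → A), T (B ∧ (¬C ∨ D))):
    T (B ∧ (¬C ∨ D)): α-rule — add T B, T (¬C ∨ D).
    T (((B ∨ B) → ¬C) → A): β-rule — branch into F ((B ∨ B) → ¬C)  //  T A.
      branch 1.1 (add F ((B ∨ B) → ¬C)):
        F ((B ∨ B) → ¬C): α-rule — add T (B ∨ B), F ¬C.
        T (¬C ∨ D): β-rule — branch into T ¬C  //  T D.
          branch 1.1.1 (add T ¬C):
            × closes — contains both C and ¬C.
          branch 1.1.2 (add T D):
            T (B ∨ B): β-rule — branch into T B  //  T B.
              branch 1.1.2.1 (add T B):
                ○ open, literals {B=1, C=1, D=1}.
              branch 1.1.2.2 (add T B):
                ○ open, literals {B=1, C=1, D=1}.
      branch 1.2 (add T A):
        T (¬C ∨ D): β-rule — branch into T ¬C  //  T D.
          branch 1.2.1 (add T ¬C):
            ○ open, literals {A=1, B=1, C=0}.
          branch 1.2.2 (add T D):
            ○ open, literals {A=1, B=1, D=1}.
  branch 2 (add F (((B ∨ B) → ¬C) → A), F (B ∧ (¬C ∨ D))):
    F (((B ∨ B) → ¬C) → A): α-rule — add T ((B ∨ B) → ¬C), F A.
    F (B ∧ (¬C ∨ D)): β-rule — branch into F B  //  F (¬C ∨ D).
      branch 2.1 (add F B):
        T ((B ∨ B) → ¬C): β-rule — branch into F (B ∨ B)  //  T ¬C.
          branch 2.1.1 (add F (B ∨ B)):
            F (B ∨ B): α-rule — add F B, F B.
            ○ open, literals {A=0, B=0}.
          branch 2.1.2 (add T ¬C):
            ○ open, literals {A=0, B=0, C=0}.
      branch 2.2 (add F (¬C ∨ D)):
        F (¬C ∨ D): α-rule — add F ¬C, F D.
        T ((B ∨ B) → ¬C): β-rule — branch into F (B ∨ B)  //  T ¬C.
          branch 2.2.1 (add F (B ∨ B)):
            F (B ∨ B): α-rule — add F B, F B.
            ○ open, literals {A=0, B=0, C=1, D=0}.
          branch 2.2.2 (add T ¬C):
            × closes — contains both C and ¬C.
2 branches closed, 7 open.
Each open branch fixes some atoms; the unmentioned ones are free. Counting distinct full assignments: branch {B=1, C=1, D=1} (A) contributes 2 new; branch {B=1, C=1, D=1} (A) contributes 0 new; branch {A=1, B=1, C=0} (D) contributes 2 new; branch {A=1, B=1, D=1} (C) contributes 0 new; branch {A=0, B=0} (C, D) contributes 4 new; branch {A=0, B=0, C=0} (D) contributes 0 new; branch {A=0, B=0, C=1, D=0} (none free) contributes 0 new. Total: 8.

8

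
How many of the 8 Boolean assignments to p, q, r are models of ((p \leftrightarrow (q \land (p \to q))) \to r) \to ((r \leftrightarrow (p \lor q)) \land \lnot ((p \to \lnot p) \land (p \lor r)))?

4

Initial set: {(((p \leftrightarrow (q \land (p \to q))) \to r) \to ((r \leftrightarrow (p \lor q)) \land \lnot ((p \to \lnot p) \land (p \lor r))))}.
(((p \leftrightarrow (q \land (p \to q))) \to r) \to ((r \leftrightarrow (p \lor q)) \land \lnot ((p \to \lnot p) \land (p \lor r)))): β-rule — branch into \lnot ((p \leftrightarrow (q \land (p \to q))) \to r)  //  ((r \leftrightarrow (p \lor q)) \land \lnot ((p \to \lnot p) \land (p \lor r))).
  branch 1 (add \lnot ((p \leftrightarrow (q \land (p \to q))) \to r)):
    \lnot ((p \leftrightarrow (q \land (p \to q))) \to r): α-rule — add (p \leftrightarrow (q \land (p \to q))), \lnot r.
    (p \leftrightarrow (q \land (p \to q))): β-rule — branch into p, (q \land (p \to q))  //  \lnot p, \lnot (q \land (p \to q)).
      branch 1.1 (add p, (q \land (p \to q))):
        (q \land (p \to q)): α-rule — add q, (p \to q).
        (p \to q): β-rule — branch into \lnot p  //  q.
          branch 1.1.1 (add \lnot p):
            × closes — contains both p and \lnot p.
          branch 1.1.2 (add q):
            ○ open, literals {p=T, q=T, r=F}.
      branch 1.2 (add \lnot p, \lnot (q \land (p \to q))):
        \lnot (q \land (p \to q)): β-rule — branch into \lnot q  //  \lnot (p \to q).
          branch 1.2.1 (add \lnot q):
            ○ open, literals {p=F, q=F, r=F}.
          branch 1.2.2 (add \lnot (p \to q)):
            \lnot (p \to q): α-rule — add p, \lnot q.
            × closes — contains both p and \lnot p.
  branch 2 (add ((r \leftrightarrow (p \lor q)) \land \lnot ((p \to \lnot p) \land (p \lor r)))):
    ((r \leftrightarrow (p \lor q)) \land \lnot ((p \to \lnot p) \land (p \lor r))): α-rule — add (r \leftrightarrow (p \lor q)), \lnot ((p \to \lnot p) \land (p \lor r)).
    (r \leftrightarrow (p \lor q)): β-rule — branch into r, (p \lor q)  //  \lnot r, \lnot (p \lor q).
      branch 2.1 (add r, (p \lor q)):
        \lnot ((p \to \lnot p) \land (p \lor r)): β-rule — branch into \lnot (p \to \lnot p)  //  \lnot (p \lor r).
          branch 2.1.1 (add \lnot (p \to \lnot p)):
            \lnot (p \to \lnot p): α-rule — add p, \lnot \lnot p.
            (p \lor q): β-rule — branch into p  //  q.
              branch 2.1.1.1 (add p):
                ○ open, literals {p=T, r=T}.
              branch 2.1.1.2 (add q):
                ○ open, literals {p=T, q=T, r=T}.
          branch 2.1.2 (add \lnot (p \lor r)):
            \lnot (p \lor r): α-rule — add \lnot p, \lnot r.
            × closes — contains both r and \lnot r.
      branch 2.2 (add \lnot r, \lnot (p \lor q)):
        \lnot (p \lor q): α-rule — add \lnot p, \lnot q.
        \lnot ((p \to \lnot p) \land (p \lor r)): β-rule — branch into \lnot (p \to \lnot p)  //  \lnot (p \lor r).
          branch 2.2.1 (add \lnot (p \to \lnot p)):
            \lnot (p \to \lnot p): α-rule — add p, \lnot \lnot p.
            × closes — contains both p and \lnot p.
          branch 2.2.2 (add \lnot (p \lor r)):
            \lnot (p \lor r): α-rule — add \lnot p, \lnot r.
            ○ open, literals {p=F, q=F, r=F}.
4 branches closed, 5 open.
Each open branch fixes some atoms; the unmentioned ones are free. Counting distinct full assignments: branch {p=T, q=T, r=F} (none free) contributes 1 new; branch {p=F, q=F, r=F} (none free) contributes 1 new; branch {p=T, r=T} (q) contributes 2 new; branch {p=T, q=T, r=T} (none free) contributes 0 new; branch {p=F, q=F, r=F} (none free) contributes 0 new. Total: 4.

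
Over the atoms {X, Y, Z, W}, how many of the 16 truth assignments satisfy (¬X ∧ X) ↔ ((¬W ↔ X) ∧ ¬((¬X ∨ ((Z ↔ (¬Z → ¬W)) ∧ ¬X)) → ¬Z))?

14

Initial set: {((¬X ∧ X) ↔ ((¬W ↔ X) ∧ ¬((¬X ∨ ((Z ↔ (¬Z → ¬W)) ∧ ¬X)) → ¬Z)))}.
((¬X ∧ X) ↔ ((¬W ↔ X) ∧ ¬((¬X ∨ ((Z ↔ (¬Z → ¬W)) ∧ ¬X)) → ¬Z))): β-rule — branch into (¬X ∧ X), ((¬W ↔ X) ∧ ¬((¬X ∨ ((Z ↔ (¬Z → ¬W)) ∧ ¬X)) → ¬Z))  //  ¬(¬X ∧ X), ¬((¬W ↔ X) ∧ ¬((¬X ∨ ((Z ↔ (¬Z → ¬W)) ∧ ¬X)) → ¬Z)).
  branch 1 (add (¬X ∧ X), ((¬W ↔ X) ∧ ¬((¬X ∨ ((Z ↔ (¬Z → ¬W)) ∧ ¬X)) → ¬Z))):
    (¬X ∧ X): α-rule — add ¬X, X.
    × closes — contains both X and ¬X.
  branch 2 (add ¬(¬X ∧ X), ¬((¬W ↔ X) ∧ ¬((¬X ∨ ((Z ↔ (¬Z → ¬W)) ∧ ¬X)) → ¬Z))):
    ¬(¬X ∧ X): β-rule — branch into ¬¬X  //  ¬X.
      branch 2.1 (add ¬¬X):
        ¬((¬W ↔ X) ∧ ¬((¬X ∨ ((Z ↔ (¬Z → ¬W)) ∧ ¬X)) → ¬Z)): β-rule — branch into ¬(¬W ↔ X)  //  ¬¬((¬X ∨ ((Z ↔ (¬Z → ¬W)) ∧ ¬X)) → ¬Z).
          branch 2.1.1 (add ¬(¬W ↔ X)):
            ¬(¬W ↔ X): β-rule — branch into ¬W, ¬X  //  ¬¬W, X.
              branch 2.1.1.1 (add ¬W, ¬X):
                × closes — contains both X and ¬X.
              branch 2.1.1.2 (add ¬¬W, X):
                ○ open, literals {W=T, X=T}.
          branch 2.1.2 (add ¬¬((¬X ∨ ((Z ↔ (¬Z → ¬W)) ∧ ¬X)) → ¬Z)):
            ¬¬((¬X ∨ ((Z ↔ (¬Z → ¬W)) ∧ ¬X)) → ¬Z): β-rule — branch into ¬(¬X ∨ ((Z ↔ (¬Z → ¬W)) ∧ ¬X))  //  ¬Z.
              branch 2.1.2.1 (add ¬(¬X ∨ ((Z ↔ (¬Z → ¬W)) ∧ ¬X))):
                ¬(¬X ∨ ((Z ↔ (¬Z → ¬W)) ∧ ¬X)): α-rule — add ¬¬X, ¬((Z ↔ (¬Z → ¬W)) ∧ ¬X).
                ¬((Z ↔ (¬Z → ¬W)) ∧ ¬X): β-rule — branch into ¬(Z ↔ (¬Z → ¬W))  //  ¬¬X.
                  branch 2.1.2.1.1 (add ¬(Z ↔ (¬Z → ¬W))):
                    ¬(Z ↔ (¬Z → ¬W)): β-rule — branch into Z, ¬(¬Z → ¬W)  //  ¬Z, (¬Z → ¬W).
                      branch 2.1.2.1.1.1 (add Z, ¬(¬Z → ¬W)):
                        ¬(¬Z → ¬W): α-rule — add ¬Z, ¬¬W.
                        × closes — contains both Z and ¬Z.
                      branch 2.1.2.1.1.2 (add ¬Z, (¬Z → ¬W)):
                        (¬Z → ¬W): β-rule — branch into ¬¬Z  //  ¬W.
                          branch 2.1.2.1.1.2.1 (add ¬¬Z):
                            × closes — contains both Z and ¬Z.
                          branch 2.1.2.1.1.2.2 (add ¬W):
                            ○ open, literals {W=F, X=T, Z=F}.
                  branch 2.1.2.1.2 (add ¬¬X):
                    ○ open, literals {X=T}.
              branch 2.1.2.2 (add ¬Z):
                ○ open, literals {X=T, Z=F}.
      branch 2.2 (add ¬X):
        ¬((¬W ↔ X) ∧ ¬((¬X ∨ ((Z ↔ (¬Z → ¬W)) ∧ ¬X)) → ¬Z)): β-rule — branch into ¬(¬W ↔ X)  //  ¬¬((¬X ∨ ((Z ↔ (¬Z → ¬W)) ∧ ¬X)) → ¬Z).
          branch 2.2.1 (add ¬(¬W ↔ X)):
            ¬(¬W ↔ X): β-rule — branch into ¬W, ¬X  //  ¬¬W, X.
              branch 2.2.1.1 (add ¬W, ¬X):
                ○ open, literals {W=F, X=F}.
              branch 2.2.1.2 (add ¬¬W, X):
                × closes — contains both X and ¬X.
          branch 2.2.2 (add ¬¬((¬X ∨ ((Z ↔ (¬Z → ¬W)) ∧ ¬X)) → ¬Z)):
            ¬¬((¬X ∨ ((Z ↔ (¬Z → ¬W)) ∧ ¬X)) → ¬Z): β-rule — branch into ¬(¬X ∨ ((Z ↔ (¬Z → ¬W)) ∧ ¬X))  //  ¬Z.
              branch 2.2.2.1 (add ¬(¬X ∨ ((Z ↔ (¬Z → ¬W)) ∧ ¬X))):
                ¬(¬X ∨ ((Z ↔ (¬Z → ¬W)) ∧ ¬X)): α-rule — add ¬¬X, ¬((Z ↔ (¬Z → ¬W)) ∧ ¬X).
                × closes — contains both X and ¬X.
              branch 2.2.2.2 (add ¬Z):
                ○ open, literals {X=F, Z=F}.
6 branches closed, 6 open.
Each open branch fixes some atoms; the unmentioned ones are free. Counting distinct full assignments: branch {W=T, X=T} (Y, Z) contributes 4 new; branch {W=F, X=T, Z=F} (Y) contributes 2 new; branch {X=T} (Y, Z, W) contributes 2 new; branch {X=T, Z=F} (Y, W) contributes 0 new; branch {W=F, X=F} (Y, Z) contributes 4 new; branch {X=F, Z=F} (Y, W) contributes 2 new. Total: 14.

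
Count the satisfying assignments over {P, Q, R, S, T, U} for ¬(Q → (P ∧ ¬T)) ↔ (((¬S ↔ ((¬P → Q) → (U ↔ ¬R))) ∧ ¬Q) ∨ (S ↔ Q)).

Initial set: {(¬(Q → (P ∧ ¬T)) ↔ (((¬S ↔ ((¬P → Q) → (U ↔ ¬R))) ∧ ¬Q) ∨ (S ↔ Q)))}.
(¬(Q → (P ∧ ¬T)) ↔ (((¬S ↔ ((¬P → Q) → (U ↔ ¬R))) ∧ ¬Q) ∨ (S ↔ Q))): β-rule — branch into ¬(Q → (P ∧ ¬T)), (((¬S ↔ ((¬P → Q) → (U ↔ ¬R))) ∧ ¬Q) ∨ (S ↔ Q))  //  ¬¬(Q → (P ∧ ¬T)), ¬(((¬S ↔ ((¬P → Q) → (U ↔ ¬R))) ∧ ¬Q) ∨ (S ↔ Q)).
  branch 1 (add ¬(Q → (P ∧ ¬T)), (((¬S ↔ ((¬P → Q) → (U ↔ ¬R))) ∧ ¬Q) ∨ (S ↔ Q))):
    ¬(Q → (P ∧ ¬T)): α-rule — add Q, ¬(P ∧ ¬T).
    (((¬S ↔ ((¬P → Q) → (U ↔ ¬R))) ∧ ¬Q) ∨ (S ↔ Q)): β-rule — branch into ((¬S ↔ ((¬P → Q) → (U ↔ ¬R))) ∧ ¬Q)  //  (S ↔ Q).
      branch 1.1 (add ((¬S ↔ ((¬P → Q) → (U ↔ ¬R))) ∧ ¬Q)):
        ((¬S ↔ ((¬P → Q) → (U ↔ ¬R))) ∧ ¬Q): α-rule — add (¬S ↔ ((¬P → Q) → (U ↔ ¬R))), ¬Q.
        × closes — contains both Q and ¬Q.
      branch 1.2 (add (S ↔ Q)):
        ¬(P ∧ ¬T): β-rule — branch into ¬P  //  ¬¬T.
          branch 1.2.1 (add ¬P):
            (S ↔ Q): β-rule — branch into S, Q  //  ¬S, ¬Q.
              branch 1.2.1.1 (add S, Q):
                ○ open, literals {P=F, Q=T, S=T}.
              branch 1.2.1.2 (add ¬S, ¬Q):
                × closes — contains both Q and ¬Q.
          branch 1.2.2 (add ¬¬T):
            (S ↔ Q): β-rule — branch into S, Q  //  ¬S, ¬Q.
              branch 1.2.2.1 (add S, Q):
                ○ open, literals {Q=T, S=T, T=T}.
              branch 1.2.2.2 (add ¬S, ¬Q):
                × closes — contains both Q and ¬Q.
  branch 2 (add ¬¬(Q → (P ∧ ¬T)), ¬(((¬S ↔ ((¬P → Q) → (U ↔ ¬R))) ∧ ¬Q) ∨ (S ↔ Q))):
    ¬(((¬S ↔ ((¬P → Q) → (U ↔ ¬R))) ∧ ¬Q) ∨ (S ↔ Q)): α-rule — add ¬((¬S ↔ ((¬P → Q) → (U ↔ ¬R))) ∧ ¬Q), ¬(S ↔ Q).
    ¬¬(Q → (P ∧ ¬T)): β-rule — branch into ¬Q  //  (P ∧ ¬T).
      branch 2.1 (add ¬Q):
        ¬((¬S ↔ ((¬P → Q) → (U ↔ ¬R))) ∧ ¬Q): β-rule — branch into ¬(¬S ↔ ((¬P → Q) → (U ↔ ¬R)))  //  ¬¬Q.
          branch 2.1.1 (add ¬(¬S ↔ ((¬P → Q) → (U ↔ ¬R)))):
            ¬(S ↔ Q): β-rule — branch into S, ¬Q  //  ¬S, Q.
              branch 2.1.1.1 (add S, ¬Q):
                ¬(¬S ↔ ((¬P → Q) → (U ↔ ¬R))): β-rule — branch into ¬S, ¬((¬P → Q) → (U ↔ ¬R))  //  ¬¬S, ((¬P → Q) → (U ↔ ¬R)).
                  branch 2.1.1.1.1 (add ¬S, ¬((¬P → Q) → (U ↔ ¬R))):
                    × closes — contains both S and ¬S.
                  branch 2.1.1.1.2 (add ¬¬S, ((¬P → Q) → (U ↔ ¬R))):
                    ((¬P → Q) → (U ↔ ¬R)): β-rule — branch into ¬(¬P → Q)  //  (U ↔ ¬R).
                      branch 2.1.1.1.2.1 (add ¬(¬P → Q)):
                        ¬(¬P → Q): α-rule — add ¬P, ¬Q.
                        ○ open, literals {P=F, Q=F, S=T}.
                      branch 2.1.1.1.2.2 (add (U ↔ ¬R)):
                        (U ↔ ¬R): β-rule — branch into U, ¬R  //  ¬U, ¬¬R.
                          branch 2.1.1.1.2.2.1 (add U, ¬R):
                            ○ open, literals {Q=F, R=F, S=T, U=T}.
                          branch 2.1.1.1.2.2.2 (add ¬U, ¬¬R):
                            ○ open, literals {Q=F, R=T, S=T, U=F}.
              branch 2.1.1.2 (add ¬S, Q):
                × closes — contains both Q and ¬Q.
          branch 2.1.2 (add ¬¬Q):
            × closes — contains both Q and ¬Q.
      branch 2.2 (add (P ∧ ¬T)):
        (P ∧ ¬T): α-rule — add P, ¬T.
        ¬((¬S ↔ ((¬P → Q) → (U ↔ ¬R))) ∧ ¬Q): β-rule — branch into ¬(¬S ↔ ((¬P → Q) → (U ↔ ¬R)))  //  ¬¬Q.
          branch 2.2.1 (add ¬(¬S ↔ ((¬P → Q) → (U ↔ ¬R)))):
            ¬(S ↔ Q): β-rule — branch into S, ¬Q  //  ¬S, Q.
              branch 2.2.1.1 (add S, ¬Q):
                ¬(¬S ↔ ((¬P → Q) → (U ↔ ¬R))): β-rule — branch into ¬S, ¬((¬P → Q) → (U ↔ ¬R))  //  ¬¬S, ((¬P → Q) → (U ↔ ¬R)).
                  branch 2.2.1.1.1 (add ¬S, ¬((¬P → Q) → (U ↔ ¬R))):
                    × closes — contains both S and ¬S.
                  branch 2.2.1.1.2 (add ¬¬S, ((¬P → Q) → (U ↔ ¬R))):
                    ((¬P → Q) → (U ↔ ¬R)): β-rule — branch into ¬(¬P → Q)  //  (U ↔ ¬R).
                      branch 2.2.1.1.2.1 (add ¬(¬P → Q)):
                        ¬(¬P → Q): α-rule — add ¬P, ¬Q.
                        × closes — contains both P and ¬P.
                      branch 2.2.1.1.2.2 (add (U ↔ ¬R)):
                        (U ↔ ¬R): β-rule — branch into U, ¬R  //  ¬U, ¬¬R.
                          branch 2.2.1.1.2.2.1 (add U, ¬R):
                            ○ open, literals {P=T, Q=F, R=F, S=T, T=F, U=T}.
                          branch 2.2.1.1.2.2.2 (add ¬U, ¬¬R):
                            ○ open, literals {P=T, Q=F, R=T, S=T, T=F, U=F}.
              branch 2.2.1.2 (add ¬S, Q):
                ¬(¬S ↔ ((¬P → Q) → (U ↔ ¬R))): β-rule — branch into ¬S, ¬((¬P → Q) → (U ↔ ¬R))  //  ¬¬S, ((¬P → Q) → (U ↔ ¬R)).
                  branch 2.2.1.2.1 (add ¬S, ¬((¬P → Q) → (U ↔ ¬R))):
                    ¬((¬P → Q) → (U ↔ ¬R)): α-rule — add (¬P → Q), ¬(U ↔ ¬R).
                    (¬P → Q): β-rule — branch into ¬¬P  //  Q.
                      branch 2.2.1.2.1.1 (add ¬¬P):
                        ¬(U ↔ ¬R): β-rule — branch into U, ¬¬R  //  ¬U, ¬R.
                          branch 2.2.1.2.1.1.1 (add U, ¬¬R):
                            ○ open, literals {P=T, Q=T, R=T, S=F, T=F, U=T}.
                          branch 2.2.1.2.1.1.2 (add ¬U, ¬R):
                            ○ open, literals {P=T, Q=T, R=F, S=F, T=F, U=F}.
                      branch 2.2.1.2.1.2 (add Q):
                        ¬(U ↔ ¬R): β-rule — branch into U, ¬¬R  //  ¬U, ¬R.
                          branch 2.2.1.2.1.2.1 (add U, ¬¬R):
                            ○ open, literals {P=T, Q=T, R=T, S=F, T=F, U=T}.
                          branch 2.2.1.2.1.2.2 (add ¬U, ¬R):
                            ○ open, literals {P=T, Q=T, R=F, S=F, T=F, U=F}.
                  branch 2.2.1.2.2 (add ¬¬S, ((¬P → Q) → (U ↔ ¬R))):
                    × closes — contains both S and ¬S.
          branch 2.2.2 (add ¬¬Q):
            ¬(S ↔ Q): β-rule — branch into S, ¬Q  //  ¬S, Q.
              branch 2.2.2.1 (add S, ¬Q):
                × closes — contains both Q and ¬Q.
              branch 2.2.2.2 (add ¬S, Q):
                ○ open, literals {P=T, Q=T, S=F, T=F}.
10 branches closed, 12 open.
Each open branch fixes some atoms; the unmentioned ones are free. Counting distinct full assignments: branch {P=F, Q=T, S=T} (R, T, U) contributes 8 new; branch {Q=T, S=T, T=T} (P, R, U) contributes 4 new; branch {P=F, Q=F, S=T} (R, T, U) contributes 8 new; branch {Q=F, R=F, S=T, U=T} (P, T) contributes 2 new; branch {Q=F, R=T, S=T, U=F} (P, T) contributes 2 new; branch {P=T, Q=F, R=F, S=T, T=F, U=T} (none free) contributes 0 new; branch {P=T, Q=F, R=T, S=T, T=F, U=F} (none free) contributes 0 new; branch {P=T, Q=T, R=T, S=F, T=F, U=T} (none free) contributes 1 new; branch {P=T, Q=T, R=F, S=F, T=F, U=F} (none free) contributes 1 new; branch {P=T, Q=T, R=T, S=F, T=F, U=T} (none free) contributes 0 new; branch {P=T, Q=T, R=F, S=F, T=F, U=F} (none free) contributes 0 new; branch {P=T, Q=T, S=F, T=F} (R, U) contributes 2 new. Total: 28.

28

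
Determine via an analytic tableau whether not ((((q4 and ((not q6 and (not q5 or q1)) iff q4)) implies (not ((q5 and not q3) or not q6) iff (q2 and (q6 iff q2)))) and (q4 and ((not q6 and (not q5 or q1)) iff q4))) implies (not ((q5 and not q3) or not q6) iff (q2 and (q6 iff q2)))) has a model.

Initial set: {not ((((q4 and ((not q6 and (not q5 or q1)) iff q4)) implies (not ((q5 and not q3) or not q6) iff (q2 and (q6 iff q2)))) and (q4 and ((not q6 and (not q5 or q1)) iff q4))) implies (not ((q5 and not q3) or not q6) iff (q2 and (q6 iff q2))))}.
not ((((q4 and ((not q6 and (not q5 or q1)) iff q4)) implies (not ((q5 and not q3) or not q6) iff (q2 and (q6 iff q2)))) and (q4 and ((not q6 and (not q5 or q1)) iff q4))) implies (not ((q5 and not q3) or not q6) iff (q2 and (q6 iff q2)))): α-rule — add (((q4 and ((not q6 and (not q5 or q1)) iff q4)) implies (not ((q5 and not q3) or not q6) iff (q2 and (q6 iff q2)))) and (q4 and ((not q6 and (not q5 or q1)) iff q4))), not (not ((q5 and not q3) or not q6) iff (q2 and (q6 iff q2))).
(((q4 and ((not q6 and (not q5 or q1)) iff q4)) implies (not ((q5 and not q3) or not q6) iff (q2 and (q6 iff q2)))) and (q4 and ((not q6 and (not q5 or q1)) iff q4))): α-rule — add ((q4 and ((not q6 and (not q5 or q1)) iff q4)) implies (not ((q5 and not q3) or not q6) iff (q2 and (q6 iff q2)))), (q4 and ((not q6 and (not q5 or q1)) iff q4)).
(q4 and ((not q6 and (not q5 or q1)) iff q4)): α-rule — add q4, ((not q6 and (not q5 or q1)) iff q4).
not (not ((q5 and not q3) or not q6) iff (q2 and (q6 iff q2))): β-rule — branch into not ((q5 and not q3) or not q6), not (q2 and (q6 iff q2))  //  not not ((q5 and not q3) or not q6), (q2 and (q6 iff q2)).
  branch 1 (add not ((q5 and not q3) or not q6), not (q2 and (q6 iff q2))):
    not ((q5 and not q3) or not q6): α-rule — add not (q5 and not q3), not not q6.
    ((q4 and ((not q6 and (not q5 or q1)) iff q4)) implies (not ((q5 and not q3) or not q6) iff (q2 and (q6 iff q2)))): β-rule — branch into not (q4 and ((not q6 and (not q5 or q1)) iff q4))  //  (not ((q5 and not q3) or not q6) iff (q2 and (q6 iff q2))).
      branch 1.1 (add not (q4 and ((not q6 and (not q5 or q1)) iff q4))):
        ((not q6 and (not q5 or q1)) iff q4): β-rule — branch into (not q6 and (not q5 or q1)), q4  //  not (not q6 and (not q5 or q1)), not q4.
          branch 1.1.1 (add (not q6 and (not q5 or q1)), q4):
            (not q6 and (not q5 or q1)): α-rule — add not q6, (not q5 or q1).
            × closes — contains both q6 and not q6.
          branch 1.1.2 (add not (not q6 and (not q5 or q1)), not q4):
            × closes — contains both q4 and not q4.
      branch 1.2 (add (not ((q5 and not q3) or not q6) iff (q2 and (q6 iff q2)))):
        ((not q6 and (not q5 or q1)) iff q4): β-rule — branch into (not q6 and (not q5 or q1)), q4  //  not (not q6 and (not q5 or q1)), not q4.
          branch 1.2.1 (add (not q6 and (not q5 or q1)), q4):
            (not q6 and (not q5 or q1)): α-rule — add not q6, (not q5 or q1).
            × closes — contains both q6 and not q6.
          branch 1.2.2 (add not (not q6 and (not q5 or q1)), not q4):
            × closes — contains both q4 and not q4.
  branch 2 (add not not ((q5 and not q3) or not q6), (q2 and (q6 iff q2))):
    (q2 and (q6 iff q2)): α-rule — add q2, (q6 iff q2).
    ((q4 and ((not q6 and (not q5 or q1)) iff q4)) implies (not ((q5 and not q3) or not q6) iff (q2 and (q6 iff q2)))): β-rule — branch into not (q4 and ((not q6 and (not q5 or q1)) iff q4))  //  (not ((q5 and not q3) or not q6) iff (q2 and (q6 iff q2))).
      branch 2.1 (add not (q4 and ((not q6 and (not q5 or q1)) iff q4))):
        ((not q6 and (not q5 or q1)) iff q4): β-rule — branch into (not q6 and (not q5 or q1)), q4  //  not (not q6 and (not q5 or q1)), not q4.
          branch 2.1.1 (add (not q6 and (not q5 or q1)), q4):
            (not q6 and (not q5 or q1)): α-rule — add not q6, (not q5 or q1).
            not not ((q5 and not q3) or not q6): β-rule — branch into (q5 and not q3)  //  not q6.
              branch 2.1.1.1 (add (q5 and not q3)):
                (q5 and not q3): α-rule — add q5, not q3.
                (q6 iff q2): β-rule — branch into q6, q2  //  not q6, not q2.
                  branch 2.1.1.1.1 (add q6, q2):
                    × closes — contains both q6 and not q6.
                  branch 2.1.1.1.2 (add not q6, not q2):
                    × closes — contains both q2 and not q2.
              branch 2.1.1.2 (add not q6):
                (q6 iff q2): β-rule — branch into q6, q2  //  not q6, not q2.
                  branch 2.1.1.2.1 (add q6, q2):
                    × closes — contains both q6 and not q6.
                  branch 2.1.1.2.2 (add not q6, not q2):
                    × closes — contains both q2 and not q2.
          branch 2.1.2 (add not (not q6 and (not q5 or q1)), not q4):
            × closes — contains both q4 and not q4.
      branch 2.2 (add (not ((q5 and not q3) or not q6) iff (q2 and (q6 iff q2)))):
        ((not q6 and (not q5 or q1)) iff q4): β-rule — branch into (not q6 and (not q5 or q1)), q4  //  not (not q6 and (not q5 or q1)), not q4.
          branch 2.2.1 (add (not q6 and (not q5 or q1)), q4):
            (not q6 and (not q5 or q1)): α-rule — add not q6, (not q5 or q1).
            not not ((q5 and not q3) or not q6): β-rule — branch into (q5 and not q3)  //  not q6.
              branch 2.2.1.1 (add (q5 and not q3)):
                (q5 and not q3): α-rule — add q5, not q3.
                (q6 iff q2): β-rule — branch into q6, q2  //  not q6, not q2.
                  branch 2.2.1.1.1 (add q6, q2):
                    × closes — contains both q6 and not q6.
                  branch 2.2.1.1.2 (add not q6, not q2):
                    × closes — contains both q2 and not q2.
              branch 2.2.1.2 (add not q6):
                (q6 iff q2): β-rule — branch into q6, q2  //  not q6, not q2.
                  branch 2.2.1.2.1 (add q6, q2):
                    × closes — contains both q6 and not q6.
                  branch 2.2.1.2.2 (add not q6, not q2):
                    × closes — contains both q2 and not q2.
          branch 2.2.2 (add not (not q6 and (not q5 or q1)), not q4):
            × closes — contains both q4 and not q4.
All 14 branches close.
Every branch closed; the formula is unsatisfiable.

Unsatisfiable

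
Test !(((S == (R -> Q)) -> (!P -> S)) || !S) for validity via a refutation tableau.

Not valid

Assume the negation and expand:
Initial set: {!!(((S == (R -> Q)) -> (!P -> S)) || !S)}.
!!(((S == (R -> Q)) -> (!P -> S)) || !S): β-rule — branch into ((S == (R -> Q)) -> (!P -> S))  //  !S.
  branch 1 (add ((S == (R -> Q)) -> (!P -> S))):
    ((S == (R -> Q)) -> (!P -> S)): β-rule — branch into !(S == (R -> Q))  //  (!P -> S).
      branch 1.1 (add !(S == (R -> Q))):
        !(S == (R -> Q)): β-rule — branch into S, !(R -> Q)  //  !S, (R -> Q).
          branch 1.1.1 (add S, !(R -> Q)):
            !(R -> Q): α-rule — add R, !Q.
            ○ open, literals {Q=0, R=1, S=1}.
          branch 1.1.2 (add !S, (R -> Q)):
            (R -> Q): β-rule — branch into !R  //  Q.
              branch 1.1.2.1 (add !R):
                ○ open, literals {R=0, S=0}.
              branch 1.1.2.2 (add Q):
                ○ open, literals {Q=1, S=0}.
      branch 1.2 (add (!P -> S)):
        (!P -> S): β-rule — branch into !!P  //  S.
          branch 1.2.1 (add !!P):
            ○ open, literals {P=1}.
          branch 1.2.2 (add S):
            ○ open, literals {S=1}.
  branch 2 (add !S):
    ○ open, literals {S=0}.
0 branches closed, 6 open.
An open branch gives a countermodel: Q=0, R=1, S=1 (unmentioned atoms arbitrary); under it the original formula is false.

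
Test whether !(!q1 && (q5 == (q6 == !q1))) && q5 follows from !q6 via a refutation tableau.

No

Initial set: {!q6; !(!(!q1 && (q5 == (q6 == !q1))) && q5)}.
!(!(!q1 && (q5 == (q6 == !q1))) && q5): β-rule — branch into !!(!q1 && (q5 == (q6 == !q1)))  //  !q5.
  branch 1 (add !!(!q1 && (q5 == (q6 == !q1)))):
    !!(!q1 && (q5 == (q6 == !q1))): α-rule — add !q1, (q5 == (q6 == !q1)).
    (q5 == (q6 == !q1)): β-rule — branch into q5, (q6 == !q1)  //  !q5, !(q6 == !q1).
      branch 1.1 (add q5, (q6 == !q1)):
        (q6 == !q1): β-rule — branch into q6, !q1  //  !q6, !!q1.
          branch 1.1.1 (add q6, !q1):
            × closes — contains both q6 and !q6.
          branch 1.1.2 (add !q6, !!q1):
            × closes — contains both q1 and !q1.
      branch 1.2 (add !q5, !(q6 == !q1)):
        !(q6 == !q1): β-rule — branch into q6, !!q1  //  !q6, !q1.
          branch 1.2.1 (add q6, !!q1):
            × closes — contains both q6 and !q6.
          branch 1.2.2 (add !q6, !q1):
            ○ open, literals {q1=false, q5=false, q6=false}.
  branch 2 (add !q5):
    ○ open, literals {q5=false, q6=false}.
3 branches closed, 2 open.
An open branch gives a countermodel: q1=false, q5=false, q6=false (unmentioned atoms arbitrary); the premises hold there but the conclusion fails.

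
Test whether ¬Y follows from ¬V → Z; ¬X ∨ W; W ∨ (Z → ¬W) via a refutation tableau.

Initial set: {T (¬V → Z); T (¬X ∨ W); T (W ∨ (Z → ¬W)); F ¬Y}.
T (¬V → Z): β-rule — branch into F ¬V  //  T Z.
  branch 1 (add F ¬V):
    T (¬X ∨ W): β-rule — branch into T ¬X  //  T W.
      branch 1.1 (add T ¬X):
        T (W ∨ (Z → ¬W)): β-rule — branch into T W  //  T (Z → ¬W).
          branch 1.1.1 (add T W):
            ○ open, literals {V=T, W=T, X=F, Y=T}.
          branch 1.1.2 (add T (Z → ¬W)):
            T (Z → ¬W): β-rule — branch into F Z  //  T ¬W.
              branch 1.1.2.1 (add F Z):
                ○ open, literals {V=T, X=F, Y=T, Z=F}.
              branch 1.1.2.2 (add T ¬W):
                ○ open, literals {V=T, W=F, X=F, Y=T}.
      branch 1.2 (add T W):
        T (W ∨ (Z → ¬W)): β-rule — branch into T W  //  T (Z → ¬W).
          branch 1.2.1 (add T W):
            ○ open, literals {V=T, W=T, Y=T}.
          branch 1.2.2 (add T (Z → ¬W)):
            T (Z → ¬W): β-rule — branch into F Z  //  T ¬W.
              branch 1.2.2.1 (add F Z):
                ○ open, literals {V=T, W=T, Y=T, Z=F}.
              branch 1.2.2.2 (add T ¬W):
                × closes — contains both W and ¬W.
  branch 2 (add T Z):
    T (¬X ∨ W): β-rule — branch into T ¬X  //  T W.
      branch 2.1 (add T ¬X):
        T (W ∨ (Z → ¬W)): β-rule — branch into T W  //  T (Z → ¬W).
          branch 2.1.1 (add T W):
            ○ open, literals {W=T, X=F, Y=T, Z=T}.
          branch 2.1.2 (add T (Z → ¬W)):
            T (Z → ¬W): β-rule — branch into F Z  //  T ¬W.
              branch 2.1.2.1 (add F Z):
                × closes — contains both Z and ¬Z.
              branch 2.1.2.2 (add T ¬W):
                ○ open, literals {W=F, X=F, Y=T, Z=T}.
      branch 2.2 (add T W):
        T (W ∨ (Z → ¬W)): β-rule — branch into T W  //  T (Z → ¬W).
          branch 2.2.1 (add T W):
            ○ open, literals {W=T, Y=T, Z=T}.
          branch 2.2.2 (add T (Z → ¬W)):
            T (Z → ¬W): β-rule — branch into F Z  //  T ¬W.
              branch 2.2.2.1 (add F Z):
                × closes — contains both Z and ¬Z.
              branch 2.2.2.2 (add T ¬W):
                × closes — contains both W and ¬W.
4 branches closed, 8 open.
An open branch gives a countermodel: V=T, W=T, X=F, Y=T (unmentioned atoms arbitrary); the premises hold there but the conclusion fails.

No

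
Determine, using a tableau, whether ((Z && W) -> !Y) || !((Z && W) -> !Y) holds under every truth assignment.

Assume the negation and expand:
Initial set: {F (((Z && W) -> !Y) || !((Z && W) -> !Y))}.
F (((Z && W) -> !Y) || !((Z && W) -> !Y)): α-rule — add F ((Z && W) -> !Y), F !((Z && W) -> !Y).
F ((Z && W) -> !Y): α-rule — add T (Z && W), F !Y.
T (Z && W): α-rule — add T Z, T W.
F !((Z && W) -> !Y): β-rule — branch into F (Z && W)  //  T !Y.
  branch 1 (add F (Z && W)):
    F (Z && W): β-rule — branch into F Z  //  F W.
      branch 1.1 (add F Z):
        × closes — contains both Z and !Z.
      branch 1.2 (add F W):
        × closes — contains both W and !W.
  branch 2 (add T !Y):
    × closes — contains both Y and !Y.
All 3 branches close.
Every branch closed, so the negation is unsatisfiable and the formula is valid.

Valid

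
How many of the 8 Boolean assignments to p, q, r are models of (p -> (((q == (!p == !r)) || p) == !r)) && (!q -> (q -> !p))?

Initial set: {((p -> (((q == (!p == !r)) || p) == !r)) && (!q -> (q -> !p)))}.
((p -> (((q == (!p == !r)) || p) == !r)) && (!q -> (q -> !p))): α-rule — add (p -> (((q == (!p == !r)) || p) == !r)), (!q -> (q -> !p)).
(p -> (((q == (!p == !r)) || p) == !r)): β-rule — branch into !p  //  (((q == (!p == !r)) || p) == !r).
  branch 1 (add !p):
    (!q -> (q -> !p)): β-rule — branch into !!q  //  (q -> !p).
      branch 1.1 (add !!q):
        ○ open, literals {p=0, q=1}.
      branch 1.2 (add (q -> !p)):
        (q -> !p): β-rule — branch into !q  //  !p.
          branch 1.2.1 (add !q):
            ○ open, literals {p=0, q=0}.
          branch 1.2.2 (add !p):
            ○ open, literals {p=0}.
  branch 2 (add (((q == (!p == !r)) || p) == !r)):
    (!q -> (q -> !p)): β-rule — branch into !!q  //  (q -> !p).
      branch 2.1 (add !!q):
        (((q == (!p == !r)) || p) == !r): β-rule — branch into ((q == (!p == !r)) || p), !r  //  !((q == (!p == !r)) || p), !!r.
          branch 2.1.1 (add ((q == (!p == !r)) || p), !r):
            ((q == (!p == !r)) || p): β-rule — branch into (q == (!p == !r))  //  p.
              branch 2.1.1.1 (add (q == (!p == !r))):
                (q == (!p == !r)): β-rule — branch into q, (!p == !r)  //  !q, !(!p == !r).
                  branch 2.1.1.1.1 (add q, (!p == !r)):
                    (!p == !r): β-rule — branch into !p, !r  //  !!p, !!r.
                      branch 2.1.1.1.1.1 (add !p, !r):
                        ○ open, literals {p=0, q=1, r=0}.
                      branch 2.1.1.1.1.2 (add !!p, !!r):
                        × closes — contains both r and !r.
                  branch 2.1.1.1.2 (add !q, !(!p == !r)):
                    × closes — contains both q and !q.
              branch 2.1.1.2 (add p):
                ○ open, literals {p=1, q=1, r=0}.
          branch 2.1.2 (add !((q == (!p == !r)) || p), !!r):
            !((q == (!p == !r)) || p): α-rule — add !(q == (!p == !r)), !p.
            !(q == (!p == !r)): β-rule — branch into q, !(!p == !r)  //  !q, (!p == !r).
              branch 2.1.2.1 (add q, !(!p == !r)):
                !(!p == !r): β-rule — branch into !p, !!r  //  !!p, !r.
                  branch 2.1.2.1.1 (add !p, !!r):
                    ○ open, literals {p=0, q=1, r=1}.
                  branch 2.1.2.1.2 (add !!p, !r):
                    × closes — contains both p and !p.
              branch 2.1.2.2 (add !q, (!p == !r)):
                × closes — contains both q and !q.
      branch 2.2 (add (q -> !p)):
        (((q == (!p == !r)) || p) == !r): β-rule — branch into ((q == (!p == !r)) || p), !r  //  !((q == (!p == !r)) || p), !!r.
          branch 2.2.1 (add ((q == (!p == !r)) || p), !r):
            (q -> !p): β-rule — branch into !q  //  !p.
              branch 2.2.1.1 (add !q):
                ((q == (!p == !r)) || p): β-rule — branch into (q == (!p == !r))  //  p.
                  branch 2.2.1.1.1 (add (q == (!p == !r))):
                    (q == (!p == !r)): β-rule — branch into q, (!p == !r)  //  !q, !(!p == !r).
                      branch 2.2.1.1.1.1 (add q, (!p == !r)):
                        × closes — contains both q and !q.
                      branch 2.2.1.1.1.2 (add !q, !(!p == !r)):
                        !(!p == !r): β-rule — branch into !p, !!r  //  !!p, !r.
                          branch 2.2.1.1.1.2.1 (add !p, !!r):
                            × closes — contains both r and !r.
                          branch 2.2.1.1.1.2.2 (add !!p, !r):
                            ○ open, literals {p=1, q=0, r=0}.
                  branch 2.2.1.1.2 (add p):
                    ○ open, literals {p=1, q=0, r=0}.
              branch 2.2.1.2 (add !p):
                ((q == (!p == !r)) || p): β-rule — branch into (q == (!p == !r))  //  p.
                  branch 2.2.1.2.1 (add (q == (!p == !r))):
                    (q == (!p == !r)): β-rule — branch into q, (!p == !r)  //  !q, !(!p == !r).
                      branch 2.2.1.2.1.1 (add q, (!p == !r)):
                        (!p == !r): β-rule — branch into !p, !r  //  !!p, !!r.
                          branch 2.2.1.2.1.1.1 (add !p, !r):
                            ○ open, literals {p=0, q=1, r=0}.
                          branch 2.2.1.2.1.1.2 (add !!p, !!r):
                            × closes — contains both p and !p.
                      branch 2.2.1.2.1.2 (add !q, !(!p == !r)):
                        !(!p == !r): β-rule — branch into !p, !!r  //  !!p, !r.
                          branch 2.2.1.2.1.2.1 (add !p, !!r):
                            × closes — contains both r and !r.
                          branch 2.2.1.2.1.2.2 (add !!p, !r):
                            × closes — contains both p and !p.
                  branch 2.2.1.2.2 (add p):
                    × closes — contains both p and !p.
          branch 2.2.2 (add !((q == (!p == !r)) || p), !!r):
            !((q == (!p == !r)) || p): α-rule — add !(q == (!p == !r)), !p.
            (q -> !p): β-rule — branch into !q  //  !p.
              branch 2.2.2.1 (add !q):
                !(q == (!p == !r)): β-rule — branch into q, !(!p == !r)  //  !q, (!p == !r).
                  branch 2.2.2.1.1 (add q, !(!p == !r)):
                    × closes — contains both q and !q.
                  branch 2.2.2.1.2 (add !q, (!p == !r)):
                    (!p == !r): β-rule — branch into !p, !r  //  !!p, !!r.
                      branch 2.2.2.1.2.1 (add !p, !r):
                        × closes — contains both r and !r.
                      branch 2.2.2.1.2.2 (add !!p, !!r):
                        × closes — contains both p and !p.
              branch 2.2.2.2 (add !p):
                !(q == (!p == !r)): β-rule — branch into q, !(!p == !r)  //  !q, (!p == !r).
                  branch 2.2.2.2.1 (add q, !(!p == !r)):
                    !(!p == !r): β-rule — branch into !p, !!r  //  !!p, !r.
                      branch 2.2.2.2.1.1 (add !p, !!r):
                        ○ open, literals {p=0, q=1, r=1}.
                      branch 2.2.2.2.1.2 (add !!p, !r):
                        × closes — contains both p and !p.
                  branch 2.2.2.2.2 (add !q, (!p == !r)):
                    (!p == !r): β-rule — branch into !p, !r  //  !!p, !!r.
                      branch 2.2.2.2.2.1 (add !p, !r):
                        × closes — contains both r and !r.
                      branch 2.2.2.2.2.2 (add !!p, !!r):
                        × closes — contains both p and !p.
16 branches closed, 10 open.
Each open branch fixes some atoms; the unmentioned ones are free. Counting distinct full assignments: branch {p=0, q=1} (r) contributes 2 new; branch {p=0, q=0} (r) contributes 2 new; branch {p=0} (q, r) contributes 0 new; branch {p=0, q=1, r=0} (none free) contributes 0 new; branch {p=1, q=1, r=0} (none free) contributes 1 new; branch {p=0, q=1, r=1} (none free) contributes 0 new; branch {p=1, q=0, r=0} (none free) contributes 1 new; branch {p=1, q=0, r=0} (none free) contributes 0 new; branch {p=0, q=1, r=0} (none free) contributes 0 new; branch {p=0, q=1, r=1} (none free) contributes 0 new. Total: 6.

6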